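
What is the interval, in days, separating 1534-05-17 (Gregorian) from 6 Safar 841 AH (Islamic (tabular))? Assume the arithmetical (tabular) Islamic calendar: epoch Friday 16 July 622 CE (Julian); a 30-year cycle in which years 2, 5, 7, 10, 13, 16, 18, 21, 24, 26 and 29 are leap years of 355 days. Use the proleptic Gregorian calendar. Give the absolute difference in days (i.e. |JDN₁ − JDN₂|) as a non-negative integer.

JDN of the first date = 2281478.
JDN of the second date = 2246143.
|2246143 − 2281478| = 35335.

35335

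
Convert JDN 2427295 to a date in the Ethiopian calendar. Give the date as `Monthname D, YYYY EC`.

Nehase 4, 1925 EC

JDN 2427295 is 10 August 1933 in the Gregorian calendar.
In the Ethiopian calendar that day is Nehase 4, 1925 EC.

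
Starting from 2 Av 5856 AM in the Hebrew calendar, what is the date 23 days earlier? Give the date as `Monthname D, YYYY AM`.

Counting 23 days back from JDN 2486811 reaches JDN 2486788, which is Tammuz 8, 5856 AM.

Tammuz 8, 5856 AM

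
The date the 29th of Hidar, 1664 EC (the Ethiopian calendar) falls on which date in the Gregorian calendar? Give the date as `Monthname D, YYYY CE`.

December 6, 1671 CE

Both dates share Julian Day Number 2331720; in the Gregorian calendar that is 6 December 1671 CE.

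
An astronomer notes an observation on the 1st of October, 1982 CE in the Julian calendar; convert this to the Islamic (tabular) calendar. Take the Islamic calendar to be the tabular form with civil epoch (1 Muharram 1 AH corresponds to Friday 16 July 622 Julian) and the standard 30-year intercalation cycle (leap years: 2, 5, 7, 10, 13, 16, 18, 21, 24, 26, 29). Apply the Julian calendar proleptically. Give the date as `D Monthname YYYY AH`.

Both dates share Julian Day Number 2445257; in the tabular Islamic calendar that is 25 Dhu al-Hijjah 1402 AH.

25 Dhu al-Hijjah 1402 AH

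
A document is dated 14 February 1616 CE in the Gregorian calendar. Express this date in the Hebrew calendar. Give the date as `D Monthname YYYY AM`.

Both dates share Julian Day Number 2311336; in the Hebrew calendar that is 26 Shevat 5376 AM.

26 Shevat 5376 AM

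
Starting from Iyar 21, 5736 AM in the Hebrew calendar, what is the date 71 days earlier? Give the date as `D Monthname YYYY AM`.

Counting 71 days back from JDN 2442920 reaches JDN 2442849, which is 9 Adar II 5736 AM.

9 Adar II 5736 AM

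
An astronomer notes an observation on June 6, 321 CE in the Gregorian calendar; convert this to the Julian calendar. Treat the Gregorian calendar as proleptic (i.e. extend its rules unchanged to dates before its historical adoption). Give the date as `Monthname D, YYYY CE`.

For dates in this range the Gregorian date is 1 day ahead of the Julian.
6 June 321 Gregorian − 1 day → 5 June 321 Julian.

June 5, 321 CE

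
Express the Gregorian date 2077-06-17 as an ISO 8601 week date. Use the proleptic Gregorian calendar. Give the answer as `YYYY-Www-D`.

The weekday is Thursday (ISO weekday 4).
That Thursday belongs to ISO week 24 of ISO year 2077.

2077-W24-4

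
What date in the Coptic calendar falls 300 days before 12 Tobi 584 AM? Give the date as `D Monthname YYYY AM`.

JDN of 12 Tobi 584 AM = 2038102.
2038102 − 300 = 2037802.
JDN 2037802 in the Coptic calendar is 18 Paremhat 583 AM.

18 Paremhat 583 AM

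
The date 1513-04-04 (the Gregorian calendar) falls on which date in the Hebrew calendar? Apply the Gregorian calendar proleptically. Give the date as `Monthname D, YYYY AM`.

Nisan 18, 5273 AM

Julian Day Number of the source date = 2273765.
Converting JDN 2273765 to the Hebrew calendar gives 18 Nisan 5273 AM.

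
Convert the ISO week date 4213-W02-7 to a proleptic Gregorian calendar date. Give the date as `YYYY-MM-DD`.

4213-01-17

ISO week 1 of 4213 is the week containing the first Thursday of 4213.
Week 2, day 7 (Sunday) lands on 4213-01-17.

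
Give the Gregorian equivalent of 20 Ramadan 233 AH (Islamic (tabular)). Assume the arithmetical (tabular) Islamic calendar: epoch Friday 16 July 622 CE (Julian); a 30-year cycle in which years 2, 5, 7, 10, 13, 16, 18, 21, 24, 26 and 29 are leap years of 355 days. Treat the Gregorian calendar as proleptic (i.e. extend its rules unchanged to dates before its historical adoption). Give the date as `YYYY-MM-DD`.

Both dates share Julian Day Number 2030908; in the Gregorian calendar that is 2 May 848 CE.

0848-05-02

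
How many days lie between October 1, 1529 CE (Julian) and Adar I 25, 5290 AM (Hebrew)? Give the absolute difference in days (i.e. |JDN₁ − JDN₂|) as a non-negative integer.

144

JDN of the first date = 2279799.
JDN of the second date = 2279943.
|2279943 − 2279799| = 144.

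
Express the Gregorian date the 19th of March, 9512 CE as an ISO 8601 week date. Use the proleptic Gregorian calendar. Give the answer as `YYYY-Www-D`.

9512-W12-2

The weekday is Tuesday (ISO weekday 2).
That Tuesday belongs to ISO week 12 of ISO year 9512.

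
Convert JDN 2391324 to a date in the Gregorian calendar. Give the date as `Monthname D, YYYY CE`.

JDN 2451545 is 1 Jan 2000; 2391324 is −60221 days from there.

February 14, 1835 CE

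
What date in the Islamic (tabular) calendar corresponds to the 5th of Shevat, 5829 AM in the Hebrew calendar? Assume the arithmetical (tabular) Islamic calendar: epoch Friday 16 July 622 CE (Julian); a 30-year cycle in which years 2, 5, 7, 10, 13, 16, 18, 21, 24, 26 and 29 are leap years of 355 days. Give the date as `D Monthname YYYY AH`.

Both dates share Julian Day Number 2476774; in the tabular Islamic calendar that is 4 Dhu al-Hijjah 1491 AH.

4 Dhu al-Hijjah 1491 AH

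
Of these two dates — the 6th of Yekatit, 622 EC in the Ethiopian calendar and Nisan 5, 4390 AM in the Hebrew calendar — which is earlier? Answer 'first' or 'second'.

First date → JDN 1951196; second date → JDN 1951248.
JDN 1951196 < JDN 1951248, so the first date is earlier.

first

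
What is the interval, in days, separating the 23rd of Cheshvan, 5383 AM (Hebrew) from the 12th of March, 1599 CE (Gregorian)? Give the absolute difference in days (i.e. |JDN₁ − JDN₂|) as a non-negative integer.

8630

First date → JDN 2313783; second date → JDN 2305153.
The interval is |2313783 − 2305153| = 8630 days.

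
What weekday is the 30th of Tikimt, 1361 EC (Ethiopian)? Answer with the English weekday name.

Friday

Equivalently 4 November 1368 Gregorian, JDN 2221020.
2221020 ≡ 4 (mod 7); counting from Monday = 0 gives Friday.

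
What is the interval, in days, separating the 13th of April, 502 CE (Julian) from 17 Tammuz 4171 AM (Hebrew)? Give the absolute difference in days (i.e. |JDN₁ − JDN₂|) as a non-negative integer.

33166

JDN of the first date = 1904516.
JDN of the second date = 1871350.
|1871350 − 1904516| = 33166.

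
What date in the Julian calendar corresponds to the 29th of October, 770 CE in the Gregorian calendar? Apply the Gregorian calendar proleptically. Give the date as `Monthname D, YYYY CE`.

The Julian–Gregorian offset here is 4 days (Julian trailing).
29 October 770 Gregorian − 4 days → 25 October 770 Julian.

October 25, 770 CE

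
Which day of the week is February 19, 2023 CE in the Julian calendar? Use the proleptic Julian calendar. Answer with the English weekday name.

Saturday

In the Gregorian calendar this is 4 March 2023 (JDN 2460008).
JDN 2460008 mod 7 = 5, and JDN 0 was a Monday, so this is a Saturday.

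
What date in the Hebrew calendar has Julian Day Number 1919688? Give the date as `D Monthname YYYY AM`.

JDN 1919688 is 29 October 543 in the proleptic Gregorian calendar.
In the Hebrew calendar that day is 13 Cheshvan 4304 AM.

13 Cheshvan 4304 AM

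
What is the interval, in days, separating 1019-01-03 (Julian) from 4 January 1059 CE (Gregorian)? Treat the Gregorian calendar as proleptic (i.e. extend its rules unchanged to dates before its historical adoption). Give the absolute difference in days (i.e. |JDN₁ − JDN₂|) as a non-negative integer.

First date → JDN 2093250; second date → JDN 2107855.
The interval is |2093250 − 2107855| = 14605 days.

14605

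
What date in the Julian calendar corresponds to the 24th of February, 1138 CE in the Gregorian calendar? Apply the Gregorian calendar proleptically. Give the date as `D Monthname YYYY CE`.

At this point the Julian calendar is 7 days behind the Gregorian.
24 February 1138 Gregorian − 7 days → 17 February 1138 Julian.

17 February 1138 CE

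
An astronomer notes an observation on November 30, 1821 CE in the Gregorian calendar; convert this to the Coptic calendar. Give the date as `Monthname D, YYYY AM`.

Both dates share Julian Day Number 2386500; in the Coptic calendar that is 22 Hathor 1538 AM.

Hathor 22, 1538 AM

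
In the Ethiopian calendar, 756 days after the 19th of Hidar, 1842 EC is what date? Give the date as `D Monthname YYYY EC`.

The starting date is JDN 2396724; 2396724 + 756 = 2397480.
JDN 2397480 corresponds to 14 Tahsas 1844 EC.

14 Tahsas 1844 EC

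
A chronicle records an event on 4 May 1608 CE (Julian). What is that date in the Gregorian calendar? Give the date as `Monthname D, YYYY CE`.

For dates in this range the Gregorian date is 10 days ahead of the Julian.
4 May 1608 Julian + 10 days → 14 May 1608 Gregorian.

May 14, 1608 CE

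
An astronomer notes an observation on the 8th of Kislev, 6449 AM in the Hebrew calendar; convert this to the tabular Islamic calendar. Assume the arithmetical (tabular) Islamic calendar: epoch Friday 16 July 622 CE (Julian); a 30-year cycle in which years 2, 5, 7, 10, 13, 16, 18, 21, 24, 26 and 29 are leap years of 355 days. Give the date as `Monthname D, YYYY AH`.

Shawwal 7, 2130 AH

Julian Day Number of the source date = 2703159.
Converting JDN 2703159 to the tabular Islamic calendar gives 7 Shawwal 2130 AH.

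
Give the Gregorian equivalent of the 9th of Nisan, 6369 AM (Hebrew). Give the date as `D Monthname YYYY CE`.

Julian Day Number of the source date = 2674072.
Converting JDN 2674072 to the Gregorian calendar gives 5 April 2609 CE.

5 April 2609 CE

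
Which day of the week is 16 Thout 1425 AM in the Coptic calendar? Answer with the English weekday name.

Monday

Equivalently 24 September 1708 Gregorian, JDN 2345161.
Since JDN mod 7 = 0 (0 = Monday), the day is Monday.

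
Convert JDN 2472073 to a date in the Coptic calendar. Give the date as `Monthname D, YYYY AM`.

The Gregorian equivalent of JDN 2472073 is 15 March 2056.
In the Coptic calendar that day is Paremhat 6, 1772 AM.

Paremhat 6, 1772 AM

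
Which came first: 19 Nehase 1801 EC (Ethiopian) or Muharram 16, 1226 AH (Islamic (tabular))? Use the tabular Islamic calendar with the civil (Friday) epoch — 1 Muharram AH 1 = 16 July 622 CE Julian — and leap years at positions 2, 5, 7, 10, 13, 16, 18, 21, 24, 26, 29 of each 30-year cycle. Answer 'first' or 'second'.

Converting both to JDN: 2382019 vs 2382554; the smaller is the first.

first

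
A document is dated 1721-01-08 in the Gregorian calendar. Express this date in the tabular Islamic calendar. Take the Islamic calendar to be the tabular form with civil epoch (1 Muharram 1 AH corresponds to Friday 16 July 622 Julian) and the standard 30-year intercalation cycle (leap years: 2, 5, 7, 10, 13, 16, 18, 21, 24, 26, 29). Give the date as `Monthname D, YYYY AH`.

Rabi' al-Awwal 9, 1133 AH

Julian Day Number of the source date = 2349650.
Converting JDN 2349650 to the tabular Islamic calendar gives 9 Rabi' al-Awwal 1133 AH.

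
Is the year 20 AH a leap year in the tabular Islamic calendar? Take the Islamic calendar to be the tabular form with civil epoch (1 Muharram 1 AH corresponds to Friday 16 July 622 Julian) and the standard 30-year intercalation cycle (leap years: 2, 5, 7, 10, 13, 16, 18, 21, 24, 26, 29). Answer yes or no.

Year 20 AH is year 20 of its 30-year cycle; leap positions are 2, 5, 7, 10, 13, 16, 18, 21, 24, 26, 29, so it is a common year (354 days).

no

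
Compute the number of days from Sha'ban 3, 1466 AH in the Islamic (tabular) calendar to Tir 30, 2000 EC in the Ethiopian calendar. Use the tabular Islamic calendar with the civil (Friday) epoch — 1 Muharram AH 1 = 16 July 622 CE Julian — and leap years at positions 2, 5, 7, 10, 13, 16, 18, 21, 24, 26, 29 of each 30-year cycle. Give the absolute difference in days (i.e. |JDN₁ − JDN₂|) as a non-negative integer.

13291

First date → JDN 2467796; second date → JDN 2454505.
The interval is |2467796 − 2454505| = 13291 days.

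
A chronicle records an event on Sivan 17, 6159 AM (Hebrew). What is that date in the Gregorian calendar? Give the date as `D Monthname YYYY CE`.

Both dates share Julian Day Number 2597449; in the Gregorian calendar that is 22 June 2399 CE.

22 June 2399 CE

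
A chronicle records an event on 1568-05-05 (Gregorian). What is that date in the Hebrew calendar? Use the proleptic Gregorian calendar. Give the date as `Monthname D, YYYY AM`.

Nisan 27, 5328 AM

Julian Day Number of the source date = 2293885.
Converting JDN 2293885 to the Hebrew calendar gives 27 Nisan 5328 AM.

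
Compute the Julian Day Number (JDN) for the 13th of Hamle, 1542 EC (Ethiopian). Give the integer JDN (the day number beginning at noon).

2287383

Equivalently 17 July 1550 (proleptic Gregorian).
JDN 2451545 is 1 January 2000 CE (Gregorian); the target day is −164162 days from there, so JDN = 2287383.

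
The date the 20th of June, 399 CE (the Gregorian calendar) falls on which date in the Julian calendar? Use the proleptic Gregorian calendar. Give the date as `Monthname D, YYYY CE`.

June 19, 399 CE

For dates in this range the Gregorian date is 1 day ahead of the Julian.
20 June 399 Gregorian − 1 day → 19 June 399 Julian.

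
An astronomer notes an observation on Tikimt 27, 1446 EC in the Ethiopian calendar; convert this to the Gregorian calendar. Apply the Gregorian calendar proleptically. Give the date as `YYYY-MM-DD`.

Julian Day Number of the source date = 2252063.
Converting JDN 2252063 to the Gregorian calendar gives 2 November 1453 CE.

1453-11-02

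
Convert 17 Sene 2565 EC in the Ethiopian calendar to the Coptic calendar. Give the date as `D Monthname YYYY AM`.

Both dates share Julian Day Number 2661008; in the Coptic calendar that is 17 Paoni 2289 AM.

17 Paoni 2289 AM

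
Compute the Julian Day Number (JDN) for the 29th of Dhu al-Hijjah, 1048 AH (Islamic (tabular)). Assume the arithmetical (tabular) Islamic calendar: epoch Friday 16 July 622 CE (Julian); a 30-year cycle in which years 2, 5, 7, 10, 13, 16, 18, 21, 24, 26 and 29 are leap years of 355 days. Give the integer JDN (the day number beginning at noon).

In the Gregorian calendar the same day is 3 May 1639.
JDN 2299161 is 15 October 1582 CE (Gregorian); the target day is +20654 days from there, so JDN = 2319815.

2319815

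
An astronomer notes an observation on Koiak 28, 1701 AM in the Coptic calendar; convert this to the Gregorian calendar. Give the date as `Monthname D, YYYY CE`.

January 6, 1985 CE

Julian Day Number of the source date = 2446072.
Converting JDN 2446072 to the Gregorian calendar gives 6 January 1985 CE.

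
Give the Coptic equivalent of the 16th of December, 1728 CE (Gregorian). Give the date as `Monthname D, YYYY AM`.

Koiak 9, 1445 AM

Both dates share Julian Day Number 2352549; in the Coptic calendar that is 9 Koiak 1445 AM.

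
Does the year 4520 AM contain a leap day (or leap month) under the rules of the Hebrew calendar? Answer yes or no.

yes

Hebrew year 4520 is year 17 of its 19-year Metonic cycle; leap years are at positions 3, 6, 8, 11, 14, 17, 19, so it is a leap year (13 months).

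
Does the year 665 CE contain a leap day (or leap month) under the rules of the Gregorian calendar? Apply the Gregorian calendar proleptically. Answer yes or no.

665 is not divisible by 4, so it is a common year.

no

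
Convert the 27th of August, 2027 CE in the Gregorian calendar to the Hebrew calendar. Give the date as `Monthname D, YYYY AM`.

Av 24, 5787 AM

Both dates share Julian Day Number 2461645; in the Hebrew calendar that is 24 Av 5787 AM.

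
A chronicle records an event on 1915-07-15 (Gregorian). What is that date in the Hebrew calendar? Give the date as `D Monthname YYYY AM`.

4 Av 5675 AM

Both dates share Julian Day Number 2420694; in the Hebrew calendar that is 4 Av 5675 AM.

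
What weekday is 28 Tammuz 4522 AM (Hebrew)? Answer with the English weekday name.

Equivalently 28 July 762 Gregorian, JDN 1999583.
Since JDN mod 7 = 5 (0 = Monday), the day is Saturday.

Saturday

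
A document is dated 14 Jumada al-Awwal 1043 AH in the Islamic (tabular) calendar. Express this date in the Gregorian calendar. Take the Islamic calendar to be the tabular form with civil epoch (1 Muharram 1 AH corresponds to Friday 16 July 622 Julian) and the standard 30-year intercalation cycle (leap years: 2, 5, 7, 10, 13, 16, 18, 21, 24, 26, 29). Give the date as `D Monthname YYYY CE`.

16 November 1633 CE

Julian Day Number of the source date = 2317821.
Converting JDN 2317821 to the Gregorian calendar gives 16 November 1633 CE.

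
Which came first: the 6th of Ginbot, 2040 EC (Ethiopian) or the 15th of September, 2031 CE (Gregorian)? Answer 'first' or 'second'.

Converting both to JDN: 2469211 vs 2463125; the smaller is the second.

second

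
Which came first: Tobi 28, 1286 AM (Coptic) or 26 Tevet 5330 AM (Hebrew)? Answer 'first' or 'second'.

second

The two dates have Julian Day Numbers 2294523 and 2294503 respectively.
Since 2294503 < 2294523, the second date comes first.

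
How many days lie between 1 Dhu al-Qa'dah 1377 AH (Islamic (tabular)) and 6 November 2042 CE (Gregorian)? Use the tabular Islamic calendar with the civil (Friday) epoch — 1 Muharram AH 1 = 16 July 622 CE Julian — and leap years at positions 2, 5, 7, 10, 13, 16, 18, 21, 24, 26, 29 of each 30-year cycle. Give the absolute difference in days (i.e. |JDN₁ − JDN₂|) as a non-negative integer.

JDN of the first date = 2436344.
JDN of the second date = 2467195.
|2467195 − 2436344| = 30851.

30851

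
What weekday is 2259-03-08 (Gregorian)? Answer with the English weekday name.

Since JDN mod 7 = 1 (0 = Monday), the day is Tuesday.

Tuesday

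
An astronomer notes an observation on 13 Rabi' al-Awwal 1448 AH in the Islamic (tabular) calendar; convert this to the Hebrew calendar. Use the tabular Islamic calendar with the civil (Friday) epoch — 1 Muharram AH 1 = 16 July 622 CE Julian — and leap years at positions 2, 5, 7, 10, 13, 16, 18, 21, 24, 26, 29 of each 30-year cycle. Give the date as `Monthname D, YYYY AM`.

Julian Day Number of the source date = 2461280.
Converting JDN 2461280 to the Hebrew calendar gives 14 Elul 5786 AM.

Elul 14, 5786 AM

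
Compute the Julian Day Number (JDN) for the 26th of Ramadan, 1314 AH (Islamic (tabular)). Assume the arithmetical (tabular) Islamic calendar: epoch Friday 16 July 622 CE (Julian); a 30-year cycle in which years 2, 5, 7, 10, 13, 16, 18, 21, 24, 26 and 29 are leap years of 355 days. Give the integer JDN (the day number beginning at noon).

2413984

Equivalently 28 February 1897 (Gregorian).
JDN 2299161 is 15 October 1582 CE (Gregorian); the target day is +114823 days from there, so JDN = 2413984.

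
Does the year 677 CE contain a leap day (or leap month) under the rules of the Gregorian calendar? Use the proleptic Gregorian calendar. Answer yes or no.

no

677 is not divisible by 4, so it is a common year.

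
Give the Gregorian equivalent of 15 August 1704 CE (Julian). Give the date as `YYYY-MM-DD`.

1704-08-26

The Julian–Gregorian offset here is 11 days (Julian trailing).
15 August 1704 Julian + 11 days → 26 August 1704 Gregorian.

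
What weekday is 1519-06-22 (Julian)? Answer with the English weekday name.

Wednesday

Equivalently 2 July 1519 Gregorian, JDN 2276045.
Since JDN mod 7 = 2 (0 = Monday), the day is Wednesday.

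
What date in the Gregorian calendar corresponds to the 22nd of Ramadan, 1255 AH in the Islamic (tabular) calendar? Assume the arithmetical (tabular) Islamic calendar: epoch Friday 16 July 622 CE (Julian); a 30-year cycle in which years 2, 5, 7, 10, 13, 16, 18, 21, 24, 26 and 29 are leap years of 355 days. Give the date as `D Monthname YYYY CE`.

29 November 1839 CE

Both dates share Julian Day Number 2393073; in the Gregorian calendar that is 29 November 1839 CE.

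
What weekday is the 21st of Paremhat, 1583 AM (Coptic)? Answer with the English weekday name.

This is JDN 2403055 (29 March 1867 Gregorian).
Since JDN mod 7 = 4 (0 = Monday), the day is Friday.

Friday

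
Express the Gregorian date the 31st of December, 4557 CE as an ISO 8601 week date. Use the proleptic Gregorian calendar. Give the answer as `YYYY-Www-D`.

4557-W52-6

The weekday is Saturday (ISO weekday 6).
That Saturday belongs to ISO week 52 of ISO year 4557.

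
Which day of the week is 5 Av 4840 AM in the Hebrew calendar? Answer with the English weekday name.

Equivalently 30 July 1080 Gregorian, JDN 2115733.
2115733 ≡ 4 (mod 7); counting from Monday = 0 gives Friday.

Friday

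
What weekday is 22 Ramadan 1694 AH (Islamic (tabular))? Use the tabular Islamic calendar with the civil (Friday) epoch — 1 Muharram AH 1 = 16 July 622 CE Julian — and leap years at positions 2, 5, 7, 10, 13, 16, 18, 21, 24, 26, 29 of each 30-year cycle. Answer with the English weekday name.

Thursday

In the Gregorian calendar this is 2 November 2265 (JDN 2548640).
Since JDN mod 7 = 3 (0 = Monday), the day is Thursday.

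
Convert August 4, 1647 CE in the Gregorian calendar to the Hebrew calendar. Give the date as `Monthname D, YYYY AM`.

Julian Day Number of the source date = 2322830.
Converting JDN 2322830 to the Hebrew calendar gives 3 Av 5407 AM.

Av 3, 5407 AM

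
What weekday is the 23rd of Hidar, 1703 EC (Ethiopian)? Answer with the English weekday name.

Sunday

In the Gregorian calendar this is 30 November 1710 (JDN 2345958).
2345958 ≡ 6 (mod 7); counting from Monday = 0 gives Sunday.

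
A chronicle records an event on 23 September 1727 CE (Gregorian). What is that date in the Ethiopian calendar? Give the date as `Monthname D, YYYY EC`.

Both dates share Julian Day Number 2352099; in the Ethiopian calendar that is 14 Meskerem 1720 EC.

Meskerem 14, 1720 EC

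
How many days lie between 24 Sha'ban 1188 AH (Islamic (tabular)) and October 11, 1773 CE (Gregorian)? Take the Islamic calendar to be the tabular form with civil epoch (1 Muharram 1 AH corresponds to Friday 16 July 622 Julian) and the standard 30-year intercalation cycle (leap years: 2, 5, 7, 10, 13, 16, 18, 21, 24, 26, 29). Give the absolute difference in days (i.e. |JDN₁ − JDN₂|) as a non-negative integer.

First date → JDN 2369303; second date → JDN 2368919.
The interval is |2369303 − 2368919| = 384 days.

384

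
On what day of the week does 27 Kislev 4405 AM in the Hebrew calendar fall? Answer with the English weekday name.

Equivalently 6 December 644 Gregorian, JDN 1956616.
1956616 ≡ 4 (mod 7); counting from Monday = 0 gives Friday.

Friday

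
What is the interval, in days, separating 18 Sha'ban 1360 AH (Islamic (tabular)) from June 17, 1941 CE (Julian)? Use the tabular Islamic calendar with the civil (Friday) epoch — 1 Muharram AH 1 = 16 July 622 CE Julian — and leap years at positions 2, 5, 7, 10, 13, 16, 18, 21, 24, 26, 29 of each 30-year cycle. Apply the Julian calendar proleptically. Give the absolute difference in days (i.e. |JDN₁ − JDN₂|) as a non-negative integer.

72

JDN of the first date = 2430248.
JDN of the second date = 2430176.
|2430176 − 2430248| = 72.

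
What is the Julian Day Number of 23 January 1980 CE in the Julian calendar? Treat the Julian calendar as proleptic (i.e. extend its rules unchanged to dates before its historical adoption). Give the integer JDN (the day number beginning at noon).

In the Gregorian calendar the same day is 5 February 1980.
JDN 2299161 is 15 October 1582 CE (Gregorian); the target day is +145114 days from there, so JDN = 2444275.

2444275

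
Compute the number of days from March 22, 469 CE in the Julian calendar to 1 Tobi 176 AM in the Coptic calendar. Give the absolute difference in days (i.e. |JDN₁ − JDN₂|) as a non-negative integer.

JDN of the first date = 1892441.
JDN of the second date = 1889069.
|1889069 − 1892441| = 3372.

3372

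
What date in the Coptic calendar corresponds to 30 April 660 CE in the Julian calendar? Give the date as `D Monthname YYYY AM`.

5 Pashons 376 AM

Julian Day Number of the source date = 1962243.
Converting JDN 1962243 to the Coptic calendar gives 5 Pashons 376 AM.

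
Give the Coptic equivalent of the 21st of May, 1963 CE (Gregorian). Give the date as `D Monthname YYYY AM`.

13 Pashons 1679 AM

Julian Day Number of the source date = 2438171.
Converting JDN 2438171 to the Coptic calendar gives 13 Pashons 1679 AM.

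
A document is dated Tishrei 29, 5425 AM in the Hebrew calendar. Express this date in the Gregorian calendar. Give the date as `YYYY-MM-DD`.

Both dates share Julian Day Number 2329115; in the Gregorian calendar that is 18 October 1664 CE.

1664-10-18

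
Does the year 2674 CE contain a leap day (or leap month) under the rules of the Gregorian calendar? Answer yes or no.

no

2674 is not divisible by 4, so it is a common year.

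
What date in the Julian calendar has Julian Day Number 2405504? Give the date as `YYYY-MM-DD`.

JDN 2405504 is 11 December 1873 in the Gregorian calendar.
In the Julian calendar that day is 1873-11-29.

1873-11-29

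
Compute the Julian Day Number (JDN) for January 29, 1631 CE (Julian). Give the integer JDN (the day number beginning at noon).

Equivalently 8 February 1631 (Gregorian).
JDN 2451545 is 1 January 2000 CE (Gregorian); the target day is −134736 days from there, so JDN = 2316809.

2316809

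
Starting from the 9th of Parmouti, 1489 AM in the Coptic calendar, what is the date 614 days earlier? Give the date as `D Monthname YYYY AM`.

6 Mesori 1487 AM

Counting 614 days back from JDN 2368740 reaches JDN 2368126, which is 6 Mesori 1487 AM.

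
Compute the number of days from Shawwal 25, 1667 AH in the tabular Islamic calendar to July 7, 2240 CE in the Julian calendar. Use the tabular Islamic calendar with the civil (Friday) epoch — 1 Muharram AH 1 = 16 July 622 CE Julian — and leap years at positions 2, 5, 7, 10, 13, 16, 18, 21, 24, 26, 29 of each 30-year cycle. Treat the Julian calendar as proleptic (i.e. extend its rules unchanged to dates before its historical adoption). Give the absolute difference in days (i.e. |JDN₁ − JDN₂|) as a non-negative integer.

301

First date → JDN 2539105; second date → JDN 2539406.
The interval is |2539105 − 2539406| = 301 days.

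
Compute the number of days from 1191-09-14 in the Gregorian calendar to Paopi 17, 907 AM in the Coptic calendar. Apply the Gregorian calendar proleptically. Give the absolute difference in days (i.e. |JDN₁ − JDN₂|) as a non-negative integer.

328

First date → JDN 2156320; second date → JDN 2155992.
The interval is |2156320 − 2155992| = 328 days.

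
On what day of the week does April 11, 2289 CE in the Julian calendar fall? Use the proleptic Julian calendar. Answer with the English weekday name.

This is JDN 2557216 (26 April 2289 Gregorian).
Since JDN mod 7 = 4 (0 = Monday), the day is Friday.

Friday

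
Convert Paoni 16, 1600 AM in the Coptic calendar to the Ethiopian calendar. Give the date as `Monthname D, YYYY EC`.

Sene 16, 1876 EC

Julian Day Number of the source date = 2409350.
Converting JDN 2409350 to the Ethiopian calendar gives 16 Sene 1876 EC.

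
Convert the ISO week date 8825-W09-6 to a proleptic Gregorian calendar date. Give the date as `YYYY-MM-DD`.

ISO week 1 of 8825 is the week containing the first Thursday of 8825.
Week 9, day 6 (Saturday) lands on 8825-03-01.

8825-03-01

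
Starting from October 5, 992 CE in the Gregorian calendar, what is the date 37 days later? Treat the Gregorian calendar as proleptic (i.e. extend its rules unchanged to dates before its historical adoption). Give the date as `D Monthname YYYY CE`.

The starting date is JDN 2083659; 2083659 + 37 = 2083696.
JDN 2083696 corresponds to 11 November 992 CE.

11 November 992 CE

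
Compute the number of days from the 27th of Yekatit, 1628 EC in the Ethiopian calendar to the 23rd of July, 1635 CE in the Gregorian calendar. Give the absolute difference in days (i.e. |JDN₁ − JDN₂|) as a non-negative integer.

224

JDN of the first date = 2318659.
JDN of the second date = 2318435.
|2318435 − 2318659| = 224.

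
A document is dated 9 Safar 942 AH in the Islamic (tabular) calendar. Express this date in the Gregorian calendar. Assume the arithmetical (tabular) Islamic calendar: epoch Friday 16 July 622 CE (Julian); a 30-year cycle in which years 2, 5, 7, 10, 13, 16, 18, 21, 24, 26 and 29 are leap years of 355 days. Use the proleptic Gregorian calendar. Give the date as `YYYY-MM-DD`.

1535-08-19

Julian Day Number of the source date = 2281937.
Converting JDN 2281937 to the Gregorian calendar gives 19 August 1535 CE.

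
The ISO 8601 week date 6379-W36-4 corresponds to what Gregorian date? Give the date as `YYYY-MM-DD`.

6379-09-06

ISO week 1 of 6379 is the week containing the first Thursday of 6379.
Week 36, day 4 (Thursday) lands on 6379-09-06.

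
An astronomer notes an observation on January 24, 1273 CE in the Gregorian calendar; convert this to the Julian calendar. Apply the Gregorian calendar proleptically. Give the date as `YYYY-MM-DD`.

1273-01-17

At this point the Julian calendar is 7 days behind the Gregorian.
24 January 1273 Gregorian − 7 days → 17 January 1273 Julian.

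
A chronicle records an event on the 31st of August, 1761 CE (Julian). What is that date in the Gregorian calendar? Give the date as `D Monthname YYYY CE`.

For dates in this range the Gregorian date is 11 days ahead of the Julian.
31 August 1761 Julian + 11 days → 11 September 1761 Gregorian.

11 September 1761 CE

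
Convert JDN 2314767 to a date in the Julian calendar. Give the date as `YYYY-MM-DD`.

The Gregorian equivalent of JDN 2314767 is 7 July 1625.
In the Julian calendar that day is 1625-06-27.

1625-06-27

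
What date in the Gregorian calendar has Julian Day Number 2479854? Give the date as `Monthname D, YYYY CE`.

July 4, 2077 CE

Counting from JDN 2299161 = 15 Oct 1582 gives an offset of 180693 days.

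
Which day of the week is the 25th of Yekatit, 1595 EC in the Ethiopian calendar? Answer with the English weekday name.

Saturday

Equivalently 1 March 1603 Gregorian, JDN 2306603.
Since JDN mod 7 = 5 (0 = Monday), the day is Saturday.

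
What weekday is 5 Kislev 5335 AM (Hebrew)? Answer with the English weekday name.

In the proleptic Gregorian calendar this is 28 November 1574 (JDN 2296283).
2296283 ≡ 3 (mod 7); counting from Monday = 0 gives Thursday.

Thursday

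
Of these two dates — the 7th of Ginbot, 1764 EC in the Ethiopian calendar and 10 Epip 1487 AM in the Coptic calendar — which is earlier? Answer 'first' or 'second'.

The two dates have Julian Day Numbers 2368403 and 2368100 respectively.
Since 2368100 < 2368403, the second date comes first.

second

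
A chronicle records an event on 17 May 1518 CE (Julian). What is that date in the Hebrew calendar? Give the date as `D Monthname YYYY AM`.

Julian Day Number of the source date = 2275644.
Converting JDN 2275644 to the Hebrew calendar gives 7 Sivan 5278 AM.

7 Sivan 5278 AM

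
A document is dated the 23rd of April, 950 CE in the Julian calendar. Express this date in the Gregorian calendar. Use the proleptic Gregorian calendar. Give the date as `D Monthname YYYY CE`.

The Julian–Gregorian offset here is 5 days (Julian trailing).
23 April 950 Julian + 5 days → 28 April 950 Gregorian.

28 April 950 CE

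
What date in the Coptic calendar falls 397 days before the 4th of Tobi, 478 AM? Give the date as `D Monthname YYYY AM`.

2 Koiak 477 AM

Counting 397 days back from JDN 1999377 reaches JDN 1998980, which is 2 Koiak 477 AM.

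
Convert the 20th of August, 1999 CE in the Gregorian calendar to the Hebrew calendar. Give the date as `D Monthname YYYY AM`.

8 Elul 5759 AM

Both dates share Julian Day Number 2451411; in the Hebrew calendar that is 8 Elul 5759 AM.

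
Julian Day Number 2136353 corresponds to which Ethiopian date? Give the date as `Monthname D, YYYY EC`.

The proleptic Gregorian equivalent of JDN 2136353 is 13 January 1137.
In the Ethiopian calendar that day is Tir 11, 1129 EC.

Tir 11, 1129 EC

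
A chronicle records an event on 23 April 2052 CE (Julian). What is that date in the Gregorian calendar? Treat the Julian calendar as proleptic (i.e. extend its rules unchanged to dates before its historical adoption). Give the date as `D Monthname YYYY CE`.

6 May 2052 CE

At this point the Julian calendar is 13 days behind the Gregorian.
23 April 2052 Julian + 13 days → 6 May 2052 Gregorian.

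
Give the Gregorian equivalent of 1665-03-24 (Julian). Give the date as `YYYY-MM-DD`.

1665-04-03

For dates in this range the Gregorian date is 10 days ahead of the Julian.
24 March 1665 Julian + 10 days → 3 April 1665 Gregorian.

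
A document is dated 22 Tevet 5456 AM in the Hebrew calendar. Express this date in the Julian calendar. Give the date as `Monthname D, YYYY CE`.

December 18, 1695 CE

Julian Day Number of the source date = 2340508.
Converting JDN 2340508 to the Julian calendar gives 18 December 1695 CE.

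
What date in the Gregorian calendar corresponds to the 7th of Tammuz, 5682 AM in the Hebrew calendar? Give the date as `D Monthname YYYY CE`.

Both dates share Julian Day Number 2423239; in the Gregorian calendar that is 3 July 1922 CE.

3 July 1922 CE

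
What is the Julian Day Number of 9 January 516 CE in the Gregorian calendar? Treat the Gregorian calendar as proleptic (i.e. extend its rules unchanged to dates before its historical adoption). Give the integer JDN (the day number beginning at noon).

JDN 2400001 is 17 November 1858 CE (Gregorian), MJD 0; the target day is −490468 days from there, so JDN = 1909533.

1909533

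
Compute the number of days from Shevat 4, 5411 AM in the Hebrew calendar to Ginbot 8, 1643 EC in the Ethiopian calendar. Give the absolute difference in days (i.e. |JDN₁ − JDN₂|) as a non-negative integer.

107

JDN of the first date = 2324101.
JDN of the second date = 2324208.
|2324208 − 2324101| = 107.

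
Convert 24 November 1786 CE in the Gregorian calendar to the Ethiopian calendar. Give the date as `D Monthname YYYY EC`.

17 Hidar 1779 EC

Julian Day Number of the source date = 2373711.
Converting JDN 2373711 to the Ethiopian calendar gives 17 Hidar 1779 EC.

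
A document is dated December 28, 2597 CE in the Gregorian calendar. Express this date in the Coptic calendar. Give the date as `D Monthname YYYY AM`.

15 Koiak 2314 AM

Julian Day Number of the source date = 2669957.
Converting JDN 2669957 to the Coptic calendar gives 15 Koiak 2314 AM.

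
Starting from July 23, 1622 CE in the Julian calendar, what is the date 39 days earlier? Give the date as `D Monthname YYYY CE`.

14 June 1622 CE

Counting 39 days back from JDN 2313697 reaches JDN 2313658, which is 14 June 1622 CE.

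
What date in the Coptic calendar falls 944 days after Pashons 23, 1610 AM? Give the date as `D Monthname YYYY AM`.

JDN of Pashons 23, 1610 AM = 2412979.
2412979 + 944 = 2413923.
JDN 2413923 in the Coptic calendar is 21 Koiak 1613 AM.

21 Koiak 1613 AM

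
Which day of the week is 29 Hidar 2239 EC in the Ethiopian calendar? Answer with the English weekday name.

In the Gregorian calendar this is 10 December 2246 (JDN 2541738).
Since JDN mod 7 = 3 (0 = Monday), the day is Thursday.

Thursday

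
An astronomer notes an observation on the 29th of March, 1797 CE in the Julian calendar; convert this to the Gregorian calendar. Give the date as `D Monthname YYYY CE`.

9 April 1797 CE

At this point the Julian calendar is 11 days behind the Gregorian.
29 March 1797 Julian + 11 days → 9 April 1797 Gregorian.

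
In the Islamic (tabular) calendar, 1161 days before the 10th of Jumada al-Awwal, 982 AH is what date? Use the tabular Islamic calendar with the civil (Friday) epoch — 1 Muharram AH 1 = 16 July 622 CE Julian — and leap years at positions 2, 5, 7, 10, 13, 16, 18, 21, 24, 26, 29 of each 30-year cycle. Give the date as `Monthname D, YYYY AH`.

Counting 1161 days back from JDN 2296201 reaches JDN 2295040, which is Muharram 30, 979 AH.

Muharram 30, 979 AH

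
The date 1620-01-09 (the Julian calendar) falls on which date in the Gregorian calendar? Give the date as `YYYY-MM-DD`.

The Julian–Gregorian offset here is 10 days (Julian trailing).
9 January 1620 Julian + 10 days → 19 January 1620 Gregorian.

1620-01-19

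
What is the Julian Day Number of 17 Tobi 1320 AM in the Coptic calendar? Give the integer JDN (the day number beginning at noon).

2306931

Equivalently 23 January 1604 (Gregorian).
JDN 2299161 is 15 October 1582 CE (Gregorian); the target day is +7770 days from there, so JDN = 2306931.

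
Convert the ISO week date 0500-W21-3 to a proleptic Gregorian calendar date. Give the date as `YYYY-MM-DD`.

ISO week 1 of 500 is the week containing the first Thursday of 500.
Week 21, day 3 (Wednesday) lands on 0500-05-26.

0500-05-26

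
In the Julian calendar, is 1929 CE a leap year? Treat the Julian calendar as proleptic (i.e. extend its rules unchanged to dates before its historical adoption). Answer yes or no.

no

1929 mod 4 = 1, so it is a common year in the Julian calendar.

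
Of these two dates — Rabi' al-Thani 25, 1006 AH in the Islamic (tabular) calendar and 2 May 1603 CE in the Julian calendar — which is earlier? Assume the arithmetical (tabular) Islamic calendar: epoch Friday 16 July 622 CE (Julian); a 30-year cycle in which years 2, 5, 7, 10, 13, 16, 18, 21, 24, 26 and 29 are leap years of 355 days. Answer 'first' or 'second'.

first

First date → JDN 2304691; second date → JDN 2306675.
JDN 2304691 < JDN 2306675, so the first date is earlier.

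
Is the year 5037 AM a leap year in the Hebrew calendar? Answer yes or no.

Hebrew year 5037 is year 2 of its 19-year Metonic cycle; leap years are at positions 3, 6, 8, 11, 14, 17, 19, so it is a common year (12 months).

no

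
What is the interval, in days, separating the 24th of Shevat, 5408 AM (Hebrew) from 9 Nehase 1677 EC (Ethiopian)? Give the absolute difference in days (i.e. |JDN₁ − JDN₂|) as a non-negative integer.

First date → JDN 2323027; second date → JDN 2336718.
The interval is |2323027 − 2336718| = 13691 days.

13691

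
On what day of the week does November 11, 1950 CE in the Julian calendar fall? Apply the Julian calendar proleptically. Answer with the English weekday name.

Friday

In the Gregorian calendar this is 24 November 1950 (JDN 2433610).
2433610 ≡ 4 (mod 7); counting from Monday = 0 gives Friday.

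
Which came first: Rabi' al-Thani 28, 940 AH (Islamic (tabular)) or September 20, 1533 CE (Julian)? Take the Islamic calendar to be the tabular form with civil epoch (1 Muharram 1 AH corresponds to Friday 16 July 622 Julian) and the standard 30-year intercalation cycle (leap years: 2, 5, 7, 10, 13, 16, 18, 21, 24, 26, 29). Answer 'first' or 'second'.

second

Converting both to JDN: 2281306 vs 2281249; the smaller is the second.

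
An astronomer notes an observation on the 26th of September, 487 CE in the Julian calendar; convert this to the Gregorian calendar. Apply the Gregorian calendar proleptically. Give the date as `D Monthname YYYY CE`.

27 September 487 CE

The Julian–Gregorian offset here is 1 day (Julian trailing).
26 September 487 Julian + 1 day → 27 September 487 Gregorian.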